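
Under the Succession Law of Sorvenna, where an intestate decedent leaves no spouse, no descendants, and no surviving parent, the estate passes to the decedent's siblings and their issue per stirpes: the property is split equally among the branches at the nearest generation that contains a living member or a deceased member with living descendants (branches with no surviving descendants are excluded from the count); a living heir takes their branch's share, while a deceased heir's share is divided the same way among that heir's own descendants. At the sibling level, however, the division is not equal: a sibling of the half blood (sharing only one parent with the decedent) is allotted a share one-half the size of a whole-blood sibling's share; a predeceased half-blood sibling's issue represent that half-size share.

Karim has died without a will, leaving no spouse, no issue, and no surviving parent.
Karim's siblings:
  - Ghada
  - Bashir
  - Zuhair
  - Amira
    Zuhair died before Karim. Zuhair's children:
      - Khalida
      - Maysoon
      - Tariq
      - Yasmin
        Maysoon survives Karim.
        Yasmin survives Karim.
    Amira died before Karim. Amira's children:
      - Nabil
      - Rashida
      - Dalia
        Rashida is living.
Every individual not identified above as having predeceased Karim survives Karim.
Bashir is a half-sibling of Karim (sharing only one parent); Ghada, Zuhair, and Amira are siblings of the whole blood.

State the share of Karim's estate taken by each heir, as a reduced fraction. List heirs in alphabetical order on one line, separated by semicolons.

Bashir 1/7; Dalia 2/21; Ghada 2/7; Khalida 1/14; Maysoon 1/14; Nabil 2/21; Rashida 2/21; Tariq 1/14; Yasmin 1/14

No spouse, descendants, or parent survives, so the estate passes to Karim's siblings per stirpes.
Half-blood siblings count for one-half the weight of whole-blood siblings at the initial division.
Dividing 1 in proportion to weights (total weight 7/2): Ghada (weight 1) → 2/7; Bashir (weight 1/2) → 1/7; Zuhair (weight 1) → 2/7; Amira (weight 1) → 2/7.
Ghada is living and takes 2/7.
Bashir is living and takes 1/7.
Zuhair predeceased; the 2/7 allotted to Zuhair's branch passes to Zuhair's issue by representation.
The 2/7 is divided into 4 equal shares of 1/14 among Khalida, Maysoon, Tariq, Yasmin.
Khalida is living and takes 1/14.
Maysoon is living and takes 1/14.
Tariq is living and takes 1/14.
Yasmin is living and takes 1/14.
Amira predeceased; the 2/7 allotted to Amira's branch passes to Amira's issue by representation.
The 2/7 is divided into 3 equal shares of 2/21 among Nabil, Rashida, Dalia.
Nabil is living and takes 2/21.
Rashida is living and takes 2/21.
Dalia is living and takes 2/21.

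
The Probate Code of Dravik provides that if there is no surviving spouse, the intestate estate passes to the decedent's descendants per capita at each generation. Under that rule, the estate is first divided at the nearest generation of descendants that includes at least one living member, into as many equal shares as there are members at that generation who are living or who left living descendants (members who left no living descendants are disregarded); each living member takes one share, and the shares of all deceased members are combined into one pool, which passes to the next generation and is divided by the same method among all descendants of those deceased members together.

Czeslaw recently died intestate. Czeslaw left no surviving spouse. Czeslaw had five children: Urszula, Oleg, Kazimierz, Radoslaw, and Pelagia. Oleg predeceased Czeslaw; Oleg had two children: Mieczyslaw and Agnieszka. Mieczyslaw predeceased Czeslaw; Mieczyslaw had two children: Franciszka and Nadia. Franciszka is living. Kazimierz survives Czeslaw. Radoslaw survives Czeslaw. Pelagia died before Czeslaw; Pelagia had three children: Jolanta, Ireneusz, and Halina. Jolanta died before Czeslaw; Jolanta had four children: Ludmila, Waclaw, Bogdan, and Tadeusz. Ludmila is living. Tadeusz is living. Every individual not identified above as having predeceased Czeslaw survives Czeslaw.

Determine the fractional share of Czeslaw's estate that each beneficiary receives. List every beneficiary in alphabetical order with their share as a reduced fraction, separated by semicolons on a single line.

Agnieszka 2/25; Bogdan 2/75; Franciszka 2/75; Halina 2/25; Ireneusz 2/25; Kazimierz 1/5; Ludmila 2/75; Nadia 2/75; Radoslaw 1/5; Tadeusz 2/75; Urszula 1/5; Waclaw 2/75

There is no surviving spouse, so the entire estate passes to Czeslaw's descendants per capita at each generation.
At generation 1 (Urszula, Oleg, Kazimierz, Radoslaw, Pelagia) there are 5 shares of (1)/5 = 1/5 each.
Living: Urszula, Kazimierz, and Radoslaw — each takes 1/5.
Deceased: Oleg and Pelagia. Their combined 2/5 is pooled and carried to generation 2.
At generation 2 (Mieczyslaw, Agnieszka, Jolanta, Ireneusz, Halina) there are 5 shares of (2/5)/5 = 2/25 each.
Living: Agnieszka, Ireneusz, and Halina — each takes 2/25.
Deceased: Mieczyslaw and Jolanta. Their combined 4/25 is pooled and carried to generation 3.
At generation 3 (Franciszka, Nadia, Ludmila, Waclaw, Bogdan, Tadeusz) there are 6 shares of (4/25)/6 = 2/75 each.
Living: Franciszka, Nadia, Ludmila, Waclaw, Bogdan, and Tadeusz — each takes 2/75.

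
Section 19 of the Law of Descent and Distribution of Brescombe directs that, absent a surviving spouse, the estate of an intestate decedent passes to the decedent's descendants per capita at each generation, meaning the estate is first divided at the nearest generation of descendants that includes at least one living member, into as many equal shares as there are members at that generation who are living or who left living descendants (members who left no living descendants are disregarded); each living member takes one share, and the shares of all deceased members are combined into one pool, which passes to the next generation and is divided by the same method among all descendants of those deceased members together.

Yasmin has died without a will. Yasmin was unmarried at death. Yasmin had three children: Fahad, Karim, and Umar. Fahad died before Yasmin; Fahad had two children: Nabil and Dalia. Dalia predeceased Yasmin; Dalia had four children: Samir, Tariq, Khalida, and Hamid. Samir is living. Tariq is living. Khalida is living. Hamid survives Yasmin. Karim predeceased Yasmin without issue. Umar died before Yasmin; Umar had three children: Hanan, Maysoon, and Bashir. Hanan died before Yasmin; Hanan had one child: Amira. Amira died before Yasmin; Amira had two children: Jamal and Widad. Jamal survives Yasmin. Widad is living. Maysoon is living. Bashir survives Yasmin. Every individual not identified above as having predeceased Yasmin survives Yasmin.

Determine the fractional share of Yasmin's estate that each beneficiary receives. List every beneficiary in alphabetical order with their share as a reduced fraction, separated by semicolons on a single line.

Bashir 1/5; Hamid 2/25; Jamal 1/25; Khalida 2/25; Maysoon 1/5; Nabil 1/5; Samir 2/25; Tariq 2/25; Widad 1/25

There is no surviving spouse, so the entire estate passes to Yasmin's descendants per capita at each generation.
No one at generation 1 (Fahad, Umar) is living; moving to the next generation.
At generation 2 (Nabil, Dalia, Hanan, Maysoon, Bashir) there are 5 shares of (1)/5 = 1/5 each.
Living: Nabil, Maysoon, and Bashir — each takes 1/5.
Deceased: Dalia and Hanan. Their combined 2/5 is pooled and carried to generation 3.
At generation 3 (Samir, Tariq, Khalida, Hamid, Amira) there are 5 shares of (2/5)/5 = 2/25 each.
Living: Samir, Tariq, Khalida, and Hamid — each takes 2/25.
Deceased: Amira. That 2/25 share is carried to generation 4.
At generation 4 (Jamal, Widad) there are 2 shares of (2/25)/2 = 1/25 each.
Living: Jamal and Widad — each takes 1/25.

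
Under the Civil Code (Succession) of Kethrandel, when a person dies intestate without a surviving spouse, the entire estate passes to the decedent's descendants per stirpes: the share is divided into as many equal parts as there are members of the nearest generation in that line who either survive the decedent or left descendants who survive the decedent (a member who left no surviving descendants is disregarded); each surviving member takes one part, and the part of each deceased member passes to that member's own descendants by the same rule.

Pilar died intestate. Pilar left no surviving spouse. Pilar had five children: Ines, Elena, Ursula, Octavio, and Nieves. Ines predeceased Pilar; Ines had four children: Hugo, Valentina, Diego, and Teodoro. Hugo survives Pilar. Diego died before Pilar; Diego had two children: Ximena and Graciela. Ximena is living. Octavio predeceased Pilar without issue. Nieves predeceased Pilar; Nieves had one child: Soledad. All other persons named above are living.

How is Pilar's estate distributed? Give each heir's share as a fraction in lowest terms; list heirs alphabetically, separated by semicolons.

There is no surviving spouse, so the entire estate passes to Pilar's descendants per stirpes.
Octavio left no surviving issue, so that branch lapses and is disregarded.
The estate is divided into 4 equal shares of 1/4 among Ines, Elena, Ursula, Nieves.
Ines predeceased; the 1/4 allotted to Ines's branch passes to Ines's issue by representation.
The 1/4 is divided into 4 equal shares of 1/16 among Hugo, Valentina, Diego, Teodoro.
Hugo is living and takes 1/16.
Valentina is living and takes 1/16.
Diego predeceased; the 1/16 allotted to Diego's branch passes to Diego's issue by representation.
The 1/16 is divided into 2 equal shares of 1/32 among Ximena, Graciela.
Ximena is living and takes 1/32.
Graciela is living and takes 1/32.
Teodoro is living and takes 1/16.
Elena is living and takes 1/4.
Ursula is living and takes 1/4.
Nieves predeceased; the 1/4 allotted to Nieves's branch passes to Nieves's issue by representation.
Soledad is the sole taker at this level and receives the full 1/4.

Elena 1/4; Graciela 1/32; Hugo 1/16; Soledad 1/4; Teodoro 1/16; Ursula 1/4; Valentina 1/16; Ximena 1/32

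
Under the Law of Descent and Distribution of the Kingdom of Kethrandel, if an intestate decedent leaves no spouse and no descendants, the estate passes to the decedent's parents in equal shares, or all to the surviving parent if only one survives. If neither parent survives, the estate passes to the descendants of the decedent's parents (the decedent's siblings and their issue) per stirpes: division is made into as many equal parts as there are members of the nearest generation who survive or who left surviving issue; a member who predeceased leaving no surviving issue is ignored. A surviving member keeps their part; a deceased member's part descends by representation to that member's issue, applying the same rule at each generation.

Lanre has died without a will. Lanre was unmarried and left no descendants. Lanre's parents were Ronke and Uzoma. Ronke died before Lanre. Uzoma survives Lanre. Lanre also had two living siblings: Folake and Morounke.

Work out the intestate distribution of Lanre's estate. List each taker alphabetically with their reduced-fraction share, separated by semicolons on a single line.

Only one parent, Uzoma, survives, so Uzoma takes the entire estate. The siblings take nothing because a surviving parent has priority.

Uzoma 1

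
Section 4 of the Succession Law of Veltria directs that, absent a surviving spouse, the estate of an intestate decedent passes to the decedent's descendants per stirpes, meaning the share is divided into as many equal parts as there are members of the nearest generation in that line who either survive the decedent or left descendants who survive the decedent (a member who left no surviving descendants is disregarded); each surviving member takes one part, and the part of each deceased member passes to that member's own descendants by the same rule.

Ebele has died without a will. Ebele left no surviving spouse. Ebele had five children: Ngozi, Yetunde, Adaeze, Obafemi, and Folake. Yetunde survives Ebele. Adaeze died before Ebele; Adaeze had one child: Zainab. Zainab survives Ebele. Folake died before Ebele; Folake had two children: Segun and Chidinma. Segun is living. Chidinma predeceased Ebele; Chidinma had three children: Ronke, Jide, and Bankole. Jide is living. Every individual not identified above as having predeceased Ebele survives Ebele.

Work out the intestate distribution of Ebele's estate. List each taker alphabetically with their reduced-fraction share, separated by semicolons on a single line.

Bankole 1/30; Jide 1/30; Ngozi 1/5; Obafemi 1/5; Ronke 1/30; Segun 1/10; Yetunde 1/5; Zainab 1/5

There is no surviving spouse, so the entire estate passes to Ebele's descendants per stirpes.
The estate is divided into 5 equal shares of 1/5 among Ngozi, Yetunde, Adaeze, Obafemi, Folake.
Ngozi is living and takes 1/5.
Yetunde is living and takes 1/5.
Adaeze predeceased; the 1/5 allotted to Adaeze's branch passes to Adaeze's issue by representation.
Zainab is the sole taker at this level and receives the full 1/5.
Obafemi is living and takes 1/5.
Folake predeceased; the 1/5 allotted to Folake's branch passes to Folake's issue by representation.
The 1/5 is divided into 2 equal shares of 1/10 among Segun, Chidinma.
Segun is living and takes 1/10.
Chidinma predeceased; the 1/10 allotted to Chidinma's branch passes to Chidinma's issue by representation.
The 1/10 is divided into 3 equal shares of 1/30 among Ronke, Jide, Bankole.
Ronke is living and takes 1/30.
Jide is living and takes 1/30.
Bankole is living and takes 1/30.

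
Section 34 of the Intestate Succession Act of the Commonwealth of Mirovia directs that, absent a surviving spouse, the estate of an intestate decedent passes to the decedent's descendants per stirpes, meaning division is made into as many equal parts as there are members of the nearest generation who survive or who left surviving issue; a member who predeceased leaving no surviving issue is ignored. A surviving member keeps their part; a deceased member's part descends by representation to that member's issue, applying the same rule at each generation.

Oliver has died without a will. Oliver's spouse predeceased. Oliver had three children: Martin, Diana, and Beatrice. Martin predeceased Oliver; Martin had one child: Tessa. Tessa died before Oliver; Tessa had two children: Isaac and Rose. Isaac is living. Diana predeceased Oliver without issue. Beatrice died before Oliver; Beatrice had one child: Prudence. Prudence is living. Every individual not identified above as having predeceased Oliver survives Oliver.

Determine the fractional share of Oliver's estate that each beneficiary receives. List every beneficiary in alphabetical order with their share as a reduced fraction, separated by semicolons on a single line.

There is no surviving spouse, so the entire estate passes to Oliver's descendants per stirpes.
Diana left no surviving issue, so that branch lapses and is disregarded.
The estate is divided into 2 equal shares of 1/2 among Martin, Beatrice.
Martin predeceased; the 1/2 allotted to Martin's branch passes to Martin's issue by representation.
Tessa's line is the sole branch at this level, so the full 1/2 passes to Tessa's issue by representation.
The 1/2 is divided into 2 equal shares of 1/4 among Isaac, Rose.
Isaac is living and takes 1/4.
Rose is living and takes 1/4.
Beatrice predeceased; the 1/2 allotted to Beatrice's branch passes to Beatrice's issue by representation.
Prudence is the sole taker at this level and receives the full 1/2.

Isaac 1/4; Prudence 1/2; Rose 1/4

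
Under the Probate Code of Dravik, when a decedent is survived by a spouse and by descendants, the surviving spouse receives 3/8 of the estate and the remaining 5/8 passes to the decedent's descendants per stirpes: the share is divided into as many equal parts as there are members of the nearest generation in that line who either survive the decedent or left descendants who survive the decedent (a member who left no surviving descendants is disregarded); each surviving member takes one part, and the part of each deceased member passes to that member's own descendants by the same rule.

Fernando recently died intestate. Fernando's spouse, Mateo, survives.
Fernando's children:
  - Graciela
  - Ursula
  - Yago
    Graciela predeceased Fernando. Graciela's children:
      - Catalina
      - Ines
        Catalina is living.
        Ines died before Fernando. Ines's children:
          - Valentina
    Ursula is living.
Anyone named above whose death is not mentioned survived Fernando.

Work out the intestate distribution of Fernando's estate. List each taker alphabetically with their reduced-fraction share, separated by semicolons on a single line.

Catalina 5/48; Mateo 3/8; Ursula 5/24; Valentina 5/48; Yago 5/24

Mateo, as surviving spouse, takes 3/8.
The remaining 5/8 passes to Fernando's descendants per stirpes.
The 5/8 is divided into 3 equal shares of 5/24 among Graciela, Ursula, Yago.
Graciela predeceased; the 5/24 allotted to Graciela's branch passes to Graciela's issue by representation.
The 5/24 is divided into 2 equal shares of 5/48 among Catalina, Ines.
Catalina is living and takes 5/48.
Ines predeceased; the 5/48 allotted to Ines's branch passes to Ines's issue by representation.
Valentina is the sole taker at this level and receives the full 5/48.
Ursula is living and takes 5/24.
Yago is living and takes 5/24.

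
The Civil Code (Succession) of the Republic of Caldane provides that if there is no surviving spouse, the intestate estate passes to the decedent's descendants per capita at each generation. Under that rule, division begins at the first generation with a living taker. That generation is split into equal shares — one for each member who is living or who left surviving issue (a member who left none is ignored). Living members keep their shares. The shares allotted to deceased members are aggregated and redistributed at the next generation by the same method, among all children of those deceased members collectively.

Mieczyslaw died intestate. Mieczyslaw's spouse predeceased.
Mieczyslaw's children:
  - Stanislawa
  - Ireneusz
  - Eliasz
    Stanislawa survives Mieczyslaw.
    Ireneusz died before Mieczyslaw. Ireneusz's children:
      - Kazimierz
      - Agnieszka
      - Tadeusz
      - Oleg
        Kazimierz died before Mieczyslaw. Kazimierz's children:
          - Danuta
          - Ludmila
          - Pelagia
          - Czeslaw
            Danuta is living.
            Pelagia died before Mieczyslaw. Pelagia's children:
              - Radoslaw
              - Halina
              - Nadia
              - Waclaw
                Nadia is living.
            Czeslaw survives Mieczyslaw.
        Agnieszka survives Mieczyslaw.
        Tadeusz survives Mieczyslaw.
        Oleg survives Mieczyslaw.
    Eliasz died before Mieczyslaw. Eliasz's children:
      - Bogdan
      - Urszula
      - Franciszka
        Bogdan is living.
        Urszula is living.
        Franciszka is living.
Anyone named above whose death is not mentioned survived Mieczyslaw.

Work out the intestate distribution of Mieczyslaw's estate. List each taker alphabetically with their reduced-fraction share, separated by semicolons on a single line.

Agnieszka 2/21; Bogdan 2/21; Czeslaw 1/42; Danuta 1/42; Franciszka 2/21; Halina 1/168; Ludmila 1/42; Nadia 1/168; Oleg 2/21; Radoslaw 1/168; Stanislawa 1/3; Tadeusz 2/21; Urszula 2/21; Waclaw 1/168

There is no surviving spouse, so the entire estate passes to Mieczyslaw's descendants per capita at each generation.
At generation 1 (Stanislawa, Ireneusz, Eliasz) there are 3 shares of (1)/3 = 1/3 each.
Living: Stanislawa — each takes 1/3.
Deceased: Ireneusz and Eliasz. Their combined 2/3 is pooled and carried to generation 2.
At generation 2 (Kazimierz, Agnieszka, Tadeusz, Oleg, Bogdan, Urszula, Franciszka) there are 7 shares of (2/3)/7 = 2/21 each.
Living: Agnieszka, Tadeusz, Oleg, Bogdan, Urszula, and Franciszka — each takes 2/21.
Deceased: Kazimierz. That 2/21 share is carried to generation 3.
At generation 3 (Danuta, Ludmila, Pelagia, Czeslaw) there are 4 shares of (2/21)/4 = 1/42 each.
Living: Danuta, Ludmila, and Czeslaw — each takes 1/42.
Deceased: Pelagia. That 1/42 share is carried to generation 4.
At generation 4 (Radoslaw, Halina, Nadia, Waclaw) there are 4 shares of (1/42)/4 = 1/168 each.
Living: Radoslaw, Halina, Nadia, and Waclaw — each takes 1/168.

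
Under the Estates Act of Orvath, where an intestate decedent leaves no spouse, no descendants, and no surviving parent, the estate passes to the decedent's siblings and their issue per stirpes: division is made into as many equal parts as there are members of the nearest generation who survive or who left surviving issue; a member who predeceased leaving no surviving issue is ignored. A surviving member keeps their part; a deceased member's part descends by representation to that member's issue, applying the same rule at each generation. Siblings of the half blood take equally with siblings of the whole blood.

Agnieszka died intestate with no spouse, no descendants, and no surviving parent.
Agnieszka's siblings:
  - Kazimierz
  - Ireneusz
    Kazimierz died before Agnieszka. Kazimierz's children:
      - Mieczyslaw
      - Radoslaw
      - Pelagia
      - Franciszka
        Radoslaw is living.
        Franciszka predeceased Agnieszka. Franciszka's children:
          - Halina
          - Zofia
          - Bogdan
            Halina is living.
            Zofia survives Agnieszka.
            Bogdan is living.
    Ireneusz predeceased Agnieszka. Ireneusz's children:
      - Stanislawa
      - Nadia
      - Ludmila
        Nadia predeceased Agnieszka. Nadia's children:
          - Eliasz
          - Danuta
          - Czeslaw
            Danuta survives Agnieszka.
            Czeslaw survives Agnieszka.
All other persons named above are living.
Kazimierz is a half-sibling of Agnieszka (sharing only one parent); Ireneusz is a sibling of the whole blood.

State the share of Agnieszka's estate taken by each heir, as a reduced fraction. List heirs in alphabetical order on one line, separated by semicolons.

Bogdan 1/24; Czeslaw 1/18; Danuta 1/18; Eliasz 1/18; Halina 1/24; Ludmila 1/6; Mieczyslaw 1/8; Pelagia 1/8; Radoslaw 1/8; Stanislawa 1/6; Zofia 1/24

No spouse, descendants, or parent survives, so the estate passes to Agnieszka's siblings per stirpes.
Half-blood and whole-blood siblings take equally under the stated rule.
The estate is divided into 2 equal shares of 1/2 among Kazimierz, Ireneusz.
Kazimierz predeceased; the 1/2 allotted to Kazimierz's branch passes to Kazimierz's issue by representation.
The 1/2 is divided into 4 equal shares of 1/8 among Mieczyslaw, Radoslaw, Pelagia, Franciszka.
Mieczyslaw is living and takes 1/8.
Radoslaw is living and takes 1/8.
Pelagia is living and takes 1/8.
Franciszka predeceased; the 1/8 allotted to Franciszka's branch passes to Franciszka's issue by representation.
The 1/8 is divided into 3 equal shares of 1/24 among Halina, Zofia, Bogdan.
Halina is living and takes 1/24.
Zofia is living and takes 1/24.
Bogdan is living and takes 1/24.
Ireneusz predeceased; the 1/2 allotted to Ireneusz's branch passes to Ireneusz's issue by representation.
The 1/2 is divided into 3 equal shares of 1/6 among Stanislawa, Nadia, Ludmila.
Stanislawa is living and takes 1/6.
Nadia predeceased; the 1/6 allotted to Nadia's branch passes to Nadia's issue by representation.
The 1/6 is divided into 3 equal shares of 1/18 among Eliasz, Danuta, Czeslaw.
Eliasz is living and takes 1/18.
Danuta is living and takes 1/18.
Czeslaw is living and takes 1/18.
Ludmila is living and takes 1/6.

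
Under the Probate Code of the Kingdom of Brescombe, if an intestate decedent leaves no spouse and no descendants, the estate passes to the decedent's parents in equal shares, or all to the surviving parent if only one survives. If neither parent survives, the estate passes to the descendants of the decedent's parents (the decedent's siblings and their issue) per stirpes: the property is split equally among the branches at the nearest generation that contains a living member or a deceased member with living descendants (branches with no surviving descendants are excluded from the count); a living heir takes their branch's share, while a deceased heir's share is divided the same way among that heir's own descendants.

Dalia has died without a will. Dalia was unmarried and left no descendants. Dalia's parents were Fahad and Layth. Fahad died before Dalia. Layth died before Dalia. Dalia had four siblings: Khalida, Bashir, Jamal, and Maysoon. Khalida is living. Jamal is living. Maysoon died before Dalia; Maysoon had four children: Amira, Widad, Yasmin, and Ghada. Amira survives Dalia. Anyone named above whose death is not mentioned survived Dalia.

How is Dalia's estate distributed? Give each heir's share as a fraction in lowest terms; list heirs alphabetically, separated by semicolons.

Amira 1/16; Bashir 1/4; Ghada 1/16; Jamal 1/4; Khalida 1/4; Widad 1/16; Yasmin 1/16

Neither parent survives and there are no descendants, so the estate passes to Dalia's siblings and their issue per stirpes.
The estate is divided into 4 equal shares of 1/4 among Khalida, Bashir, Jamal, Maysoon.
Khalida is living and takes 1/4.
Bashir is living and takes 1/4.
Jamal is living and takes 1/4.
Maysoon predeceased; the 1/4 allotted to Maysoon's branch passes to Maysoon's issue by representation.
The 1/4 is divided into 4 equal shares of 1/16 among Amira, Widad, Yasmin, Ghada.
Amira is living and takes 1/16.
Widad is living and takes 1/16.
Yasmin is living and takes 1/16.
Ghada is living and takes 1/16.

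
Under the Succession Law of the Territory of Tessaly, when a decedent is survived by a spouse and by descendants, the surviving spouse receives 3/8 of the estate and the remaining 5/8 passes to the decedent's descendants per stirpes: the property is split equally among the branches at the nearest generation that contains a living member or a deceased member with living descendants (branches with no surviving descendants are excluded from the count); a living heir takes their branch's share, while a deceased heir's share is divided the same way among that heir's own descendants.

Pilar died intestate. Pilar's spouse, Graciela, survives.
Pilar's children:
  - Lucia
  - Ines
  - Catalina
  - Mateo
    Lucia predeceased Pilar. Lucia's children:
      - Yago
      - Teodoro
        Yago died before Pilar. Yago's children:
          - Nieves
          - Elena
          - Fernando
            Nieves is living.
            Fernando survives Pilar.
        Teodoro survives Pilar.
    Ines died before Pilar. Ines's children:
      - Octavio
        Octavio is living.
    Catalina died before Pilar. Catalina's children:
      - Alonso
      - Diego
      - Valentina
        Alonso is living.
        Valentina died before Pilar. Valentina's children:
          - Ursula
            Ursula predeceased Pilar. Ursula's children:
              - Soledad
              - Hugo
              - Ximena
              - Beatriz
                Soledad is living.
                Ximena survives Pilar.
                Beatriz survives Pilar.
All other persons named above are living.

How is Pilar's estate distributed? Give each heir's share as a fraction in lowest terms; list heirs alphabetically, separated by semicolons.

Alonso 5/96; Beatriz 5/384; Diego 5/96; Elena 5/192; Fernando 5/192; Graciela 3/8; Hugo 5/384; Mateo 5/32; Nieves 5/192; Octavio 5/32; Soledad 5/384; Teodoro 5/64; Ximena 5/384

Graciela, as surviving spouse, takes 3/8.
The remaining 5/8 passes to Pilar's descendants per stirpes.
The 5/8 is divided into 4 equal shares of 5/32 among Lucia, Ines, Catalina, Mateo.
Lucia predeceased; the 5/32 allotted to Lucia's branch passes to Lucia's issue by representation.
The 5/32 is divided into 2 equal shares of 5/64 among Yago, Teodoro.
Yago predeceased; the 5/64 allotted to Yago's branch passes to Yago's issue by representation.
The 5/64 is divided into 3 equal shares of 5/192 among Nieves, Elena, Fernando.
Nieves is living and takes 5/192.
Elena is living and takes 5/192.
Fernando is living and takes 5/192.
Teodoro is living and takes 5/64.
Ines predeceased; the 5/32 allotted to Ines's branch passes to Ines's issue by representation.
Octavio is the sole taker at this level and receives the full 5/32.
Catalina predeceased; the 5/32 allotted to Catalina's branch passes to Catalina's issue by representation.
The 5/32 is divided into 3 equal shares of 5/96 among Alonso, Diego, Valentina.
Alonso is living and takes 5/96.
Diego is living and takes 5/96.
Valentina predeceased; the 5/96 allotted to Valentina's branch passes to Valentina's issue by representation.
Ursula's line is the sole branch at this level, so the full 5/96 passes to Ursula's issue by representation.
The 5/96 is divided into 4 equal shares of 5/384 among Soledad, Hugo, Ximena, Beatriz.
Soledad is living and takes 5/384.
Hugo is living and takes 5/384.
Ximena is living and takes 5/384.
Beatriz is living and takes 5/384.
Mateo is living and takes 5/32.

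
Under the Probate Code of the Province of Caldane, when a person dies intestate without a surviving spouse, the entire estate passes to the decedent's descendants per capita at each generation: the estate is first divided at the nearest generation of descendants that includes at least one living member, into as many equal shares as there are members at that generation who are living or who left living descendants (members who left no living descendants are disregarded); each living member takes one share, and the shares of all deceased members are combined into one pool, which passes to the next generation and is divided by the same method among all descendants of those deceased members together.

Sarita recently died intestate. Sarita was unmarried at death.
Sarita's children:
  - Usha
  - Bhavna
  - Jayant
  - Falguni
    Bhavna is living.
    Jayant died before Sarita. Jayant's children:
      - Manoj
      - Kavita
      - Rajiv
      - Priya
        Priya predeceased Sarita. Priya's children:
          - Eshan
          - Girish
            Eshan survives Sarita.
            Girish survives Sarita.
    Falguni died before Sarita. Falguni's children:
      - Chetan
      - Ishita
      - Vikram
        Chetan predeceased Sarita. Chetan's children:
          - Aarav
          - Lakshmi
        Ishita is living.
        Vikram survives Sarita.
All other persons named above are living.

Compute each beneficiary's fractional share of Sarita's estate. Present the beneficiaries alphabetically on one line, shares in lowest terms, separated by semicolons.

There is no surviving spouse, so the entire estate passes to Sarita's descendants per capita at each generation.
At generation 1 (Usha, Bhavna, Jayant, Falguni) there are 4 shares of (1)/4 = 1/4 each.
Living: Usha and Bhavna — each takes 1/4.
Deceased: Jayant and Falguni. Their combined 1/2 is pooled and carried to generation 2.
At generation 2 (Manoj, Kavita, Rajiv, Priya, Chetan, Ishita, Vikram) there are 7 shares of (1/2)/7 = 1/14 each.
Living: Manoj, Kavita, Rajiv, Ishita, and Vikram — each takes 1/14.
Deceased: Priya and Chetan. Their combined 1/7 is pooled and carried to generation 3.
At generation 3 (Eshan, Girish, Aarav, Lakshmi) there are 4 shares of (1/7)/4 = 1/28 each.
Living: Eshan, Girish, Aarav, and Lakshmi — each takes 1/28.

Aarav 1/28; Bhavna 1/4; Eshan 1/28; Girish 1/28; Ishita 1/14; Kavita 1/14; Lakshmi 1/28; Manoj 1/14; Rajiv 1/14; Usha 1/4; Vikram 1/14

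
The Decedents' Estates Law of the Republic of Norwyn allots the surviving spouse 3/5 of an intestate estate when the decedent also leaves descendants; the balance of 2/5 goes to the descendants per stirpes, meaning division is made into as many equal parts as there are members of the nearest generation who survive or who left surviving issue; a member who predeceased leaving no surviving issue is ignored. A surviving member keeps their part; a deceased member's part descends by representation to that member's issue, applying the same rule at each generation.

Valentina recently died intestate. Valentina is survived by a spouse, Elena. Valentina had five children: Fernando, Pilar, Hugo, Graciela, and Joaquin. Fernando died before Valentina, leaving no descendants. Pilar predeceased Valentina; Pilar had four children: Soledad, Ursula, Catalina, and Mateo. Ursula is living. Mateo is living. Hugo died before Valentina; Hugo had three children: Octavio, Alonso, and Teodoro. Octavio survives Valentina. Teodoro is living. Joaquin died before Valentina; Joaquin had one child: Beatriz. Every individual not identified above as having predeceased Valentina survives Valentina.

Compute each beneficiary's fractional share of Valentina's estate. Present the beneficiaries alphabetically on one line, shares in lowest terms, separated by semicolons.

Elena, as surviving spouse, takes 3/5.
The remaining 2/5 passes to Valentina's descendants per stirpes.
Fernando left no surviving issue, so that branch lapses and is disregarded.
The 2/5 is divided into 4 equal shares of 1/10 among Pilar, Hugo, Graciela, Joaquin.
Pilar predeceased; the 1/10 allotted to Pilar's branch passes to Pilar's issue by representation.
The 1/10 is divided into 4 equal shares of 1/40 among Soledad, Ursula, Catalina, Mateo.
Soledad is living and takes 1/40.
Ursula is living and takes 1/40.
Catalina is living and takes 1/40.
Mateo is living and takes 1/40.
Hugo predeceased; the 1/10 allotted to Hugo's branch passes to Hugo's issue by representation.
The 1/10 is divided into 3 equal shares of 1/30 among Octavio, Alonso, Teodoro.
Octavio is living and takes 1/30.
Alonso is living and takes 1/30.
Teodoro is living and takes 1/30.
Graciela is living and takes 1/10.
Joaquin predeceased; the 1/10 allotted to Joaquin's branch passes to Joaquin's issue by representation.
Beatriz is the sole taker at this level and receives the full 1/10.

Alonso 1/30; Beatriz 1/10; Catalina 1/40; Elena 3/5; Graciela 1/10; Mateo 1/40; Octavio 1/30; Soledad 1/40; Teodoro 1/30; Ursula 1/40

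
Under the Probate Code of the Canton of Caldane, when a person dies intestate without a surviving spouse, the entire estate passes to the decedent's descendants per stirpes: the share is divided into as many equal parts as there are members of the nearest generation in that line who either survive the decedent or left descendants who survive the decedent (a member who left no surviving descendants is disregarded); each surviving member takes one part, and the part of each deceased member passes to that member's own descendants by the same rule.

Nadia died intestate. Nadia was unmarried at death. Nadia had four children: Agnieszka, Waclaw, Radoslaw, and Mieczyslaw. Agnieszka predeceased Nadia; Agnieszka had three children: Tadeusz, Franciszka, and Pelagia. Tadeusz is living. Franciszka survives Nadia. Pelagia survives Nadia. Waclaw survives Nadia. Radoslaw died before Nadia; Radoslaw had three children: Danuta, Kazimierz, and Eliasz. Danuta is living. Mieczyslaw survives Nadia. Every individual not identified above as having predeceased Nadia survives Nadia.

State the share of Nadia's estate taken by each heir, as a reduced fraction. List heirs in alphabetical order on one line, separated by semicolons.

Danuta 1/12; Eliasz 1/12; Franciszka 1/12; Kazimierz 1/12; Mieczyslaw 1/4; Pelagia 1/12; Tadeusz 1/12; Waclaw 1/4

There is no surviving spouse, so the entire estate passes to Nadia's descendants per stirpes.
The estate is divided into 4 equal shares of 1/4 among Agnieszka, Waclaw, Radoslaw, Mieczyslaw.
Agnieszka predeceased; the 1/4 allotted to Agnieszka's branch passes to Agnieszka's issue by representation.
The 1/4 is divided into 3 equal shares of 1/12 among Tadeusz, Franciszka, Pelagia.
Tadeusz is living and takes 1/12.
Franciszka is living and takes 1/12.
Pelagia is living and takes 1/12.
Waclaw is living and takes 1/4.
Radoslaw predeceased; the 1/4 allotted to Radoslaw's branch passes to Radoslaw's issue by representation.
The 1/4 is divided into 3 equal shares of 1/12 among Danuta, Kazimierz, Eliasz.
Danuta is living and takes 1/12.
Kazimierz is living and takes 1/12.
Eliasz is living and takes 1/12.
Mieczyslaw is living and takes 1/4.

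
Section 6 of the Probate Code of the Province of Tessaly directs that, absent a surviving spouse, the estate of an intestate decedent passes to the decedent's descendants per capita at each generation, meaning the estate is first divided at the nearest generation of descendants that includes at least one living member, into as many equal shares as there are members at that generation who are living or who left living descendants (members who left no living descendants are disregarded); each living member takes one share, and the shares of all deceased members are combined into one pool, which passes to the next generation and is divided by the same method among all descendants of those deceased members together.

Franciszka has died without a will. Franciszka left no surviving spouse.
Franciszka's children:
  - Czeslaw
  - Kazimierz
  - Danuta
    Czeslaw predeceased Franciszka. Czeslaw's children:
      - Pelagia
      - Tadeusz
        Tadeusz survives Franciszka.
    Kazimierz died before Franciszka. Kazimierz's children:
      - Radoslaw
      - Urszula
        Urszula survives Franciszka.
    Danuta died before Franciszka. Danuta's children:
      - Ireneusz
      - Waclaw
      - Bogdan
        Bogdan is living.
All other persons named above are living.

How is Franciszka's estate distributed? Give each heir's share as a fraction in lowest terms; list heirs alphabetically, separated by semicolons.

Bogdan 1/7; Ireneusz 1/7; Pelagia 1/7; Radoslaw 1/7; Tadeusz 1/7; Urszula 1/7; Waclaw 1/7

There is no surviving spouse, so the entire estate passes to Franciszka's descendants per capita at each generation.
No one at generation 1 (Czeslaw, Kazimierz, Danuta) is living; moving to the next generation.
At generation 2 (Pelagia, Tadeusz, Radoslaw, Urszula, Ireneusz, Waclaw, Bogdan) there are 7 shares of (1)/7 = 1/7 each.
Living: Pelagia, Tadeusz, Radoslaw, Urszula, Ireneusz, Waclaw, and Bogdan — each takes 1/7.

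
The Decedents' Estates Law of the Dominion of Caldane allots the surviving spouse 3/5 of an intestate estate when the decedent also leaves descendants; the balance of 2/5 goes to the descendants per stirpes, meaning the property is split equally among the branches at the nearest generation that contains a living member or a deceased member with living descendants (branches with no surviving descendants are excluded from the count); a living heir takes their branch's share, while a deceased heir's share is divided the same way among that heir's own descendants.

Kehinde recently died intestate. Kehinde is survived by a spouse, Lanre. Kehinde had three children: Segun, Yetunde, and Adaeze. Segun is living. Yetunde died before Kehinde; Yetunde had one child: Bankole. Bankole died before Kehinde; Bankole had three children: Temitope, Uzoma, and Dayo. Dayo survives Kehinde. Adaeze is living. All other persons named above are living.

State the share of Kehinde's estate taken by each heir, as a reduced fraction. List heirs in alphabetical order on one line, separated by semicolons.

Lanre, as surviving spouse, takes 3/5.
The remaining 2/5 passes to Kehinde's descendants per stirpes.
The 2/5 is divided into 3 equal shares of 2/15 among Segun, Yetunde, Adaeze.
Segun is living and takes 2/15.
Yetunde predeceased; the 2/15 allotted to Yetunde's branch passes to Yetunde's issue by representation.
Bankole's line is the sole branch at this level, so the full 2/15 passes to Bankole's issue by representation.
The 2/15 is divided into 3 equal shares of 2/45 among Temitope, Uzoma, Dayo.
Temitope is living and takes 2/45.
Uzoma is living and takes 2/45.
Dayo is living and takes 2/45.
Adaeze is living and takes 2/15.

Adaeze 2/15; Dayo 2/45; Lanre 3/5; Segun 2/15; Temitope 2/45; Uzoma 2/45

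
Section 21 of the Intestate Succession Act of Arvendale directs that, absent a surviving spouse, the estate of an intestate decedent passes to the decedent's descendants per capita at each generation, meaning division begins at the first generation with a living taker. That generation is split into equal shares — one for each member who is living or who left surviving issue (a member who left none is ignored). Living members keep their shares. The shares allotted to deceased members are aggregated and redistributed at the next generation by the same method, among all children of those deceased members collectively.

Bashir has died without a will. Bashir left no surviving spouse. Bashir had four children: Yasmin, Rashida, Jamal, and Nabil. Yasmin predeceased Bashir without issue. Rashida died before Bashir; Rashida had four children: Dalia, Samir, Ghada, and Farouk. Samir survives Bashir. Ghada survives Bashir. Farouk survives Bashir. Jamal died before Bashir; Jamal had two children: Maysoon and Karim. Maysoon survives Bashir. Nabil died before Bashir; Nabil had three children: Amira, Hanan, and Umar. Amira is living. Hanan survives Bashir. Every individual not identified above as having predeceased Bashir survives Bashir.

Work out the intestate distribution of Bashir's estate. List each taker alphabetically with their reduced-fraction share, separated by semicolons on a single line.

There is no surviving spouse, so the entire estate passes to Bashir's descendants per capita at each generation.
No one at generation 1 (Rashida, Jamal, Nabil) is living; moving to the next generation.
At generation 2 (Dalia, Samir, Ghada, Farouk, Maysoon, Karim, Amira, Hanan, Umar) there are 9 shares of (1)/9 = 1/9 each.
Living: Dalia, Samir, Ghada, Farouk, Maysoon, Karim, Amira, Hanan, and Umar — each takes 1/9.

Amira 1/9; Dalia 1/9; Farouk 1/9; Ghada 1/9; Hanan 1/9; Karim 1/9; Maysoon 1/9; Samir 1/9; Umar 1/9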